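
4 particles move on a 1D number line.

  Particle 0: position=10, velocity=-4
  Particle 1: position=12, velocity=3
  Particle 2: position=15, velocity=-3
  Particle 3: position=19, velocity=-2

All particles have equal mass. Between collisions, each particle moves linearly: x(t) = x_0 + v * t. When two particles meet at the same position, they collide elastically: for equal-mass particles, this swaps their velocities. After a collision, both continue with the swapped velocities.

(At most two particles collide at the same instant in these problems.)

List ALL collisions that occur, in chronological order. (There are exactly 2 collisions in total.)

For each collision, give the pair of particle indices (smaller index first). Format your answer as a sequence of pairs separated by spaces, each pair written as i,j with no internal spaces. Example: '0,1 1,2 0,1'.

Answer: 1,2 2,3

Derivation:
Collision at t=1/2: particles 1 and 2 swap velocities; positions: p0=8 p1=27/2 p2=27/2 p3=18; velocities now: v0=-4 v1=-3 v2=3 v3=-2
Collision at t=7/5: particles 2 and 3 swap velocities; positions: p0=22/5 p1=54/5 p2=81/5 p3=81/5; velocities now: v0=-4 v1=-3 v2=-2 v3=3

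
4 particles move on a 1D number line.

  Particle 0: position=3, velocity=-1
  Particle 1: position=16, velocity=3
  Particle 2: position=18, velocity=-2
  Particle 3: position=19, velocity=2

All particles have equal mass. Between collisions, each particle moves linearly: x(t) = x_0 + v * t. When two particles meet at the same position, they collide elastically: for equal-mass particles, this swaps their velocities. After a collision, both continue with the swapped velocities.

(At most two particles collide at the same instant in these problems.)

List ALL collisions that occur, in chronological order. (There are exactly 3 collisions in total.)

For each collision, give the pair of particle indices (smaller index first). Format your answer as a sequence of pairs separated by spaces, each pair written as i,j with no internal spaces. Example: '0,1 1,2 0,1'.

Collision at t=2/5: particles 1 and 2 swap velocities; positions: p0=13/5 p1=86/5 p2=86/5 p3=99/5; velocities now: v0=-1 v1=-2 v2=3 v3=2
Collision at t=3: particles 2 and 3 swap velocities; positions: p0=0 p1=12 p2=25 p3=25; velocities now: v0=-1 v1=-2 v2=2 v3=3
Collision at t=15: particles 0 and 1 swap velocities; positions: p0=-12 p1=-12 p2=49 p3=61; velocities now: v0=-2 v1=-1 v2=2 v3=3

Answer: 1,2 2,3 0,1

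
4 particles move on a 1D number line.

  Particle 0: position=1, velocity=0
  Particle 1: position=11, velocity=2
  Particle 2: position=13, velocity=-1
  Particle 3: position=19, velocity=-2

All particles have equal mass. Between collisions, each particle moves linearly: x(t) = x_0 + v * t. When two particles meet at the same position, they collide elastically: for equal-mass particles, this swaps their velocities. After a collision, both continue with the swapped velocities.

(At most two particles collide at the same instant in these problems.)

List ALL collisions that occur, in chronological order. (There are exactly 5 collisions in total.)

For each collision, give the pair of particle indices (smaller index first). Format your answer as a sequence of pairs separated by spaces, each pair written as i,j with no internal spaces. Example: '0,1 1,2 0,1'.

Answer: 1,2 2,3 1,2 0,1 1,2

Derivation:
Collision at t=2/3: particles 1 and 2 swap velocities; positions: p0=1 p1=37/3 p2=37/3 p3=53/3; velocities now: v0=0 v1=-1 v2=2 v3=-2
Collision at t=2: particles 2 and 3 swap velocities; positions: p0=1 p1=11 p2=15 p3=15; velocities now: v0=0 v1=-1 v2=-2 v3=2
Collision at t=6: particles 1 and 2 swap velocities; positions: p0=1 p1=7 p2=7 p3=23; velocities now: v0=0 v1=-2 v2=-1 v3=2
Collision at t=9: particles 0 and 1 swap velocities; positions: p0=1 p1=1 p2=4 p3=29; velocities now: v0=-2 v1=0 v2=-1 v3=2
Collision at t=12: particles 1 and 2 swap velocities; positions: p0=-5 p1=1 p2=1 p3=35; velocities now: v0=-2 v1=-1 v2=0 v3=2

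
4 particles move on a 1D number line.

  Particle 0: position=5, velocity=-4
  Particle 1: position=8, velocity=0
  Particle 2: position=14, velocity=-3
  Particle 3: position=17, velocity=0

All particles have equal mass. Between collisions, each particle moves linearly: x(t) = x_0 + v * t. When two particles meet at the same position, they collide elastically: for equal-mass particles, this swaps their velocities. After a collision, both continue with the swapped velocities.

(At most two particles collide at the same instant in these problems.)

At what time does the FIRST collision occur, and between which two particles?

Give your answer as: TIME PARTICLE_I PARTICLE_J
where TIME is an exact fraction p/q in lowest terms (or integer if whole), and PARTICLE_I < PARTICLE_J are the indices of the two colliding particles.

Answer: 2 1 2

Derivation:
Pair (0,1): pos 5,8 vel -4,0 -> not approaching (rel speed -4 <= 0)
Pair (1,2): pos 8,14 vel 0,-3 -> gap=6, closing at 3/unit, collide at t=2
Pair (2,3): pos 14,17 vel -3,0 -> not approaching (rel speed -3 <= 0)
Earliest collision: t=2 between 1 and 2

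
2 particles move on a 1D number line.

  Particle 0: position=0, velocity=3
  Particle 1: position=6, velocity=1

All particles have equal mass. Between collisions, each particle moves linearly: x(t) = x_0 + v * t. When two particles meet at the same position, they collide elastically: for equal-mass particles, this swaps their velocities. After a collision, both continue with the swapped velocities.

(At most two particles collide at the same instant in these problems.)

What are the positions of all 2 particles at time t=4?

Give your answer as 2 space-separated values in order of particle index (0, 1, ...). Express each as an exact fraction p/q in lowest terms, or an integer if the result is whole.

Collision at t=3: particles 0 and 1 swap velocities; positions: p0=9 p1=9; velocities now: v0=1 v1=3
Advance to t=4 (no further collisions before then); velocities: v0=1 v1=3; positions = 10 12

Answer: 10 12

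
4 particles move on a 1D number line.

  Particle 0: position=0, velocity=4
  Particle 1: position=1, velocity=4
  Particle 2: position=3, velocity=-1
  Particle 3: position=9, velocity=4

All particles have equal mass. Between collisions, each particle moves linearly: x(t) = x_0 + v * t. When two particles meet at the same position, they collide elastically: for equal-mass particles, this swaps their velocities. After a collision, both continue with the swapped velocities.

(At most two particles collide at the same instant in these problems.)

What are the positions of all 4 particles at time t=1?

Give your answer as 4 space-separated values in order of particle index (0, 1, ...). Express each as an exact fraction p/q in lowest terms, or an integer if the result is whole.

Answer: 2 4 5 13

Derivation:
Collision at t=2/5: particles 1 and 2 swap velocities; positions: p0=8/5 p1=13/5 p2=13/5 p3=53/5; velocities now: v0=4 v1=-1 v2=4 v3=4
Collision at t=3/5: particles 0 and 1 swap velocities; positions: p0=12/5 p1=12/5 p2=17/5 p3=57/5; velocities now: v0=-1 v1=4 v2=4 v3=4
Advance to t=1 (no further collisions before then); velocities: v0=-1 v1=4 v2=4 v3=4; positions = 2 4 5 13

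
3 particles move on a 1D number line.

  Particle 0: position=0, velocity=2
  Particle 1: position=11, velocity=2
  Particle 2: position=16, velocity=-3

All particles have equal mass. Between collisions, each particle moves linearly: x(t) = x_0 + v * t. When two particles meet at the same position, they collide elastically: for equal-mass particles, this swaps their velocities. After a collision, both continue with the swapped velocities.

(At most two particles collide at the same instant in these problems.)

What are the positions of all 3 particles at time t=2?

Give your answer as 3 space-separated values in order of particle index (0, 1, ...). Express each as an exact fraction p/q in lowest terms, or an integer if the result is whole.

Collision at t=1: particles 1 and 2 swap velocities; positions: p0=2 p1=13 p2=13; velocities now: v0=2 v1=-3 v2=2
Advance to t=2 (no further collisions before then); velocities: v0=2 v1=-3 v2=2; positions = 4 10 15

Answer: 4 10 15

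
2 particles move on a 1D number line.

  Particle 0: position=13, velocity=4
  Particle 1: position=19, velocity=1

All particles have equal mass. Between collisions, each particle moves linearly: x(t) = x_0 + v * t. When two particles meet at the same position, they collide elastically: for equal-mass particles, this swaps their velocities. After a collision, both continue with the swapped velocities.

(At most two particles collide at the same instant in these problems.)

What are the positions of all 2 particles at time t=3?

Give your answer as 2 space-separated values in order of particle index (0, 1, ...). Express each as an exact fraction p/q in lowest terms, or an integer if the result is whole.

Answer: 22 25

Derivation:
Collision at t=2: particles 0 and 1 swap velocities; positions: p0=21 p1=21; velocities now: v0=1 v1=4
Advance to t=3 (no further collisions before then); velocities: v0=1 v1=4; positions = 22 25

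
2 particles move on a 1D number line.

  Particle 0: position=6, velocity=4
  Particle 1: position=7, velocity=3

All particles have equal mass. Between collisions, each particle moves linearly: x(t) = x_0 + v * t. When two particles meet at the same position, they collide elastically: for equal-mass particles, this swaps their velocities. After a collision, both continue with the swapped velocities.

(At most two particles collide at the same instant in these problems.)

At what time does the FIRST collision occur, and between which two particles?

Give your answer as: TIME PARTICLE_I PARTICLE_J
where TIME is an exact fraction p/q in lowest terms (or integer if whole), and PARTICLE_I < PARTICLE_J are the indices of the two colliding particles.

Pair (0,1): pos 6,7 vel 4,3 -> gap=1, closing at 1/unit, collide at t=1
Earliest collision: t=1 between 0 and 1

Answer: 1 0 1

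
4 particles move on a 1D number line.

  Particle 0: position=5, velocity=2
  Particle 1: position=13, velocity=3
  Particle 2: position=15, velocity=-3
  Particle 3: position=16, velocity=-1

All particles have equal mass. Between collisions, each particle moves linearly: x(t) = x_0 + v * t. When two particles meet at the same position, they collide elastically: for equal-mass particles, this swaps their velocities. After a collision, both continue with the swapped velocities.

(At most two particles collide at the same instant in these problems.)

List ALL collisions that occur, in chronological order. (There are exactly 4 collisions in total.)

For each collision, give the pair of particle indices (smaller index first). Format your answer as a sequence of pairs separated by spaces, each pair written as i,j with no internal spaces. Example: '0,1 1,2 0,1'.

Answer: 1,2 2,3 0,1 1,2

Derivation:
Collision at t=1/3: particles 1 and 2 swap velocities; positions: p0=17/3 p1=14 p2=14 p3=47/3; velocities now: v0=2 v1=-3 v2=3 v3=-1
Collision at t=3/4: particles 2 and 3 swap velocities; positions: p0=13/2 p1=51/4 p2=61/4 p3=61/4; velocities now: v0=2 v1=-3 v2=-1 v3=3
Collision at t=2: particles 0 and 1 swap velocities; positions: p0=9 p1=9 p2=14 p3=19; velocities now: v0=-3 v1=2 v2=-1 v3=3
Collision at t=11/3: particles 1 and 2 swap velocities; positions: p0=4 p1=37/3 p2=37/3 p3=24; velocities now: v0=-3 v1=-1 v2=2 v3=3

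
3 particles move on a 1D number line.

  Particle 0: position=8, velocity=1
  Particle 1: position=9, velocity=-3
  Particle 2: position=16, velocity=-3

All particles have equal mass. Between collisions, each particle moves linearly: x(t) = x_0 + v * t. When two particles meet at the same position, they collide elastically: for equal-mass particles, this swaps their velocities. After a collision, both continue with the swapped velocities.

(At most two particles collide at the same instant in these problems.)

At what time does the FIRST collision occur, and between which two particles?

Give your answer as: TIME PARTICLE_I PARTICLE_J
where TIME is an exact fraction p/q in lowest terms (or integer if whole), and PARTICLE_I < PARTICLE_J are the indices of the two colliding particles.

Answer: 1/4 0 1

Derivation:
Pair (0,1): pos 8,9 vel 1,-3 -> gap=1, closing at 4/unit, collide at t=1/4
Pair (1,2): pos 9,16 vel -3,-3 -> not approaching (rel speed 0 <= 0)
Earliest collision: t=1/4 between 0 and 1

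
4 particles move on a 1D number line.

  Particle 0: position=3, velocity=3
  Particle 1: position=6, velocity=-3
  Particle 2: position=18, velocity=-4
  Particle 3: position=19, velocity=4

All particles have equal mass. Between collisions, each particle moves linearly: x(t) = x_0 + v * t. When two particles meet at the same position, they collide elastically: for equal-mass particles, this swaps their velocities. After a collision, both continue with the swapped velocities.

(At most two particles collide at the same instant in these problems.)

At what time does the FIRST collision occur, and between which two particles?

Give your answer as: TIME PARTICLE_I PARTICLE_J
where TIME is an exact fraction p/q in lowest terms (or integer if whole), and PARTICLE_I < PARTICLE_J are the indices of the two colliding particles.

Pair (0,1): pos 3,6 vel 3,-3 -> gap=3, closing at 6/unit, collide at t=1/2
Pair (1,2): pos 6,18 vel -3,-4 -> gap=12, closing at 1/unit, collide at t=12
Pair (2,3): pos 18,19 vel -4,4 -> not approaching (rel speed -8 <= 0)
Earliest collision: t=1/2 between 0 and 1

Answer: 1/2 0 1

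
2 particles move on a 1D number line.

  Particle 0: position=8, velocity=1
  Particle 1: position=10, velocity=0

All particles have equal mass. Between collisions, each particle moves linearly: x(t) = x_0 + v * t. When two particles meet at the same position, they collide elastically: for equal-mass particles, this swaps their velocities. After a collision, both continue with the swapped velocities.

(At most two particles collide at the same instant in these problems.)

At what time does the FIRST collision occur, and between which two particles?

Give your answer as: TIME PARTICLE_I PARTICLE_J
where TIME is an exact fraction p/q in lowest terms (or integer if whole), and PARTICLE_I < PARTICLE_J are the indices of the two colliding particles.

Answer: 2 0 1

Derivation:
Pair (0,1): pos 8,10 vel 1,0 -> gap=2, closing at 1/unit, collide at t=2
Earliest collision: t=2 between 0 and 1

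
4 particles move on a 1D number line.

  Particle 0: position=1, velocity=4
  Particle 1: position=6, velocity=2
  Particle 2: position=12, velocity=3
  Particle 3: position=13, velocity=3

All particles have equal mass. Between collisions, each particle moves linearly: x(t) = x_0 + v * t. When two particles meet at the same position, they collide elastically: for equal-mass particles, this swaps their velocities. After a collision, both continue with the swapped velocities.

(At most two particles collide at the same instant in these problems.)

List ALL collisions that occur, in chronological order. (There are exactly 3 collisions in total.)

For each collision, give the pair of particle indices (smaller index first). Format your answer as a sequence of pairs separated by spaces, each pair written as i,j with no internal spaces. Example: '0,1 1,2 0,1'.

Collision at t=5/2: particles 0 and 1 swap velocities; positions: p0=11 p1=11 p2=39/2 p3=41/2; velocities now: v0=2 v1=4 v2=3 v3=3
Collision at t=11: particles 1 and 2 swap velocities; positions: p0=28 p1=45 p2=45 p3=46; velocities now: v0=2 v1=3 v2=4 v3=3
Collision at t=12: particles 2 and 3 swap velocities; positions: p0=30 p1=48 p2=49 p3=49; velocities now: v0=2 v1=3 v2=3 v3=4

Answer: 0,1 1,2 2,3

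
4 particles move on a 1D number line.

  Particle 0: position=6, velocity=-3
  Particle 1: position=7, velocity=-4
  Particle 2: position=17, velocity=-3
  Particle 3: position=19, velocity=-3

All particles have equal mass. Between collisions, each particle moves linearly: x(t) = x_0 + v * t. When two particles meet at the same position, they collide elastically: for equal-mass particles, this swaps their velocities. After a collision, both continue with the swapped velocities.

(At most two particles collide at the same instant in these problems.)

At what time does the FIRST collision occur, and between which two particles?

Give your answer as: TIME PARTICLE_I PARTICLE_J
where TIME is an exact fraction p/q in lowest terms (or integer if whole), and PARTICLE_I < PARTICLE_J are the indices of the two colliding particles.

Answer: 1 0 1

Derivation:
Pair (0,1): pos 6,7 vel -3,-4 -> gap=1, closing at 1/unit, collide at t=1
Pair (1,2): pos 7,17 vel -4,-3 -> not approaching (rel speed -1 <= 0)
Pair (2,3): pos 17,19 vel -3,-3 -> not approaching (rel speed 0 <= 0)
Earliest collision: t=1 between 0 and 1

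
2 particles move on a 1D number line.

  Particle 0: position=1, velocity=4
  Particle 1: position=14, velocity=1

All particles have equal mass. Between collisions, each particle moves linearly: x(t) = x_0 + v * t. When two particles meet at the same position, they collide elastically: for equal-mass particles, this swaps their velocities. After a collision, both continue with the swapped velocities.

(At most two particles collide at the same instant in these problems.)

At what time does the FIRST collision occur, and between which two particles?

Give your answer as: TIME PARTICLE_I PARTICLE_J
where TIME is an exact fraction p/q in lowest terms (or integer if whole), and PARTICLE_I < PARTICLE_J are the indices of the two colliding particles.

Pair (0,1): pos 1,14 vel 4,1 -> gap=13, closing at 3/unit, collide at t=13/3
Earliest collision: t=13/3 between 0 and 1

Answer: 13/3 0 1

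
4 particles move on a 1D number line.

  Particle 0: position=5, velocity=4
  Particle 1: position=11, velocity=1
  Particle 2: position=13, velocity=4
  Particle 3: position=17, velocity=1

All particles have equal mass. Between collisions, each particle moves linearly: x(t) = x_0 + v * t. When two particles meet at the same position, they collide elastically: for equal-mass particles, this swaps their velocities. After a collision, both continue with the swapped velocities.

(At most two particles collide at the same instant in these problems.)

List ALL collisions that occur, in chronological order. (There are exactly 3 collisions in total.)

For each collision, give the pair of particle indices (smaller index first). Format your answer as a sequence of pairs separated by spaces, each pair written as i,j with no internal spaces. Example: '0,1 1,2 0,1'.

Collision at t=4/3: particles 2 and 3 swap velocities; positions: p0=31/3 p1=37/3 p2=55/3 p3=55/3; velocities now: v0=4 v1=1 v2=1 v3=4
Collision at t=2: particles 0 and 1 swap velocities; positions: p0=13 p1=13 p2=19 p3=21; velocities now: v0=1 v1=4 v2=1 v3=4
Collision at t=4: particles 1 and 2 swap velocities; positions: p0=15 p1=21 p2=21 p3=29; velocities now: v0=1 v1=1 v2=4 v3=4

Answer: 2,3 0,1 1,2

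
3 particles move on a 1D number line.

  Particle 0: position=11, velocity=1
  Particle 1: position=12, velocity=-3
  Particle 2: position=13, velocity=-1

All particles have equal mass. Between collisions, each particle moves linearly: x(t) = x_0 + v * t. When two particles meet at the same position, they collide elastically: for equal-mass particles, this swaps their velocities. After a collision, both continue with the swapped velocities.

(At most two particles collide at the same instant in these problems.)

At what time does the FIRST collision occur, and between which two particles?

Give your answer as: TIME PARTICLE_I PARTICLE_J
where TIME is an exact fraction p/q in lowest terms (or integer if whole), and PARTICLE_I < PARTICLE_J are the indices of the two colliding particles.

Answer: 1/4 0 1

Derivation:
Pair (0,1): pos 11,12 vel 1,-3 -> gap=1, closing at 4/unit, collide at t=1/4
Pair (1,2): pos 12,13 vel -3,-1 -> not approaching (rel speed -2 <= 0)
Earliest collision: t=1/4 between 0 and 1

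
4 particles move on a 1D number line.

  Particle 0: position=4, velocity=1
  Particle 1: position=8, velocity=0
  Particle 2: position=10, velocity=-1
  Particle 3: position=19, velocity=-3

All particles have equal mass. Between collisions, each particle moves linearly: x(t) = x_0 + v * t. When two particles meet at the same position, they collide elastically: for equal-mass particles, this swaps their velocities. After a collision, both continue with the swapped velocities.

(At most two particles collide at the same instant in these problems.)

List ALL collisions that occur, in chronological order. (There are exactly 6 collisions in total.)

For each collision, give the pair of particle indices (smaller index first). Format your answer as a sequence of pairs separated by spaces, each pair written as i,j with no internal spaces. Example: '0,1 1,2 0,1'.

Collision at t=2: particles 1 and 2 swap velocities; positions: p0=6 p1=8 p2=8 p3=13; velocities now: v0=1 v1=-1 v2=0 v3=-3
Collision at t=3: particles 0 and 1 swap velocities; positions: p0=7 p1=7 p2=8 p3=10; velocities now: v0=-1 v1=1 v2=0 v3=-3
Collision at t=11/3: particles 2 and 3 swap velocities; positions: p0=19/3 p1=23/3 p2=8 p3=8; velocities now: v0=-1 v1=1 v2=-3 v3=0
Collision at t=15/4: particles 1 and 2 swap velocities; positions: p0=25/4 p1=31/4 p2=31/4 p3=8; velocities now: v0=-1 v1=-3 v2=1 v3=0
Collision at t=4: particles 2 and 3 swap velocities; positions: p0=6 p1=7 p2=8 p3=8; velocities now: v0=-1 v1=-3 v2=0 v3=1
Collision at t=9/2: particles 0 and 1 swap velocities; positions: p0=11/2 p1=11/2 p2=8 p3=17/2; velocities now: v0=-3 v1=-1 v2=0 v3=1

Answer: 1,2 0,1 2,3 1,2 2,3 0,1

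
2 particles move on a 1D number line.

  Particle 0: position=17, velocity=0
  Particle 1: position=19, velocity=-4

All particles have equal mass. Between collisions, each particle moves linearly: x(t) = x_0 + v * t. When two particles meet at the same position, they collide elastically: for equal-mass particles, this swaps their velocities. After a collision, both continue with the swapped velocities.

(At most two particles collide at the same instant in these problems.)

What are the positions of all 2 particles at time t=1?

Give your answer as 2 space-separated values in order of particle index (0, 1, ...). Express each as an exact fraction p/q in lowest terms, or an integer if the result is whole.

Collision at t=1/2: particles 0 and 1 swap velocities; positions: p0=17 p1=17; velocities now: v0=-4 v1=0
Advance to t=1 (no further collisions before then); velocities: v0=-4 v1=0; positions = 15 17

Answer: 15 17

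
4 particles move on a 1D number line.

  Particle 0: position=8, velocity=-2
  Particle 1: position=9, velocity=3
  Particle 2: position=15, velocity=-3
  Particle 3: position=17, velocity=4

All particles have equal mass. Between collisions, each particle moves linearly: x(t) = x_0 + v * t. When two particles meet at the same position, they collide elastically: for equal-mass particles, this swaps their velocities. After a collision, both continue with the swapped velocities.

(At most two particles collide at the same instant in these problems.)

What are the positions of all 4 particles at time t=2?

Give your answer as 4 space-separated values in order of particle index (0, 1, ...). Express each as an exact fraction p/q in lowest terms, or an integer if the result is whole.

Collision at t=1: particles 1 and 2 swap velocities; positions: p0=6 p1=12 p2=12 p3=21; velocities now: v0=-2 v1=-3 v2=3 v3=4
Advance to t=2 (no further collisions before then); velocities: v0=-2 v1=-3 v2=3 v3=4; positions = 4 9 15 25

Answer: 4 9 15 25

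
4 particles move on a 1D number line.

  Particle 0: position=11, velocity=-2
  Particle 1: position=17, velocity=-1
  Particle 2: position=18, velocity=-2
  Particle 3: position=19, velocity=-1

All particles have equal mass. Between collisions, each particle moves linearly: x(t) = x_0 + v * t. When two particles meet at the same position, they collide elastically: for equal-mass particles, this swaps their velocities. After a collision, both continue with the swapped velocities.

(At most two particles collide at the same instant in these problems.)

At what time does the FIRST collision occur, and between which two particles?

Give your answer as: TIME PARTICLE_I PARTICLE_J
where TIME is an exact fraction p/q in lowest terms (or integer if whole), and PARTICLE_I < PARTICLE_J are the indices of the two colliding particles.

Answer: 1 1 2

Derivation:
Pair (0,1): pos 11,17 vel -2,-1 -> not approaching (rel speed -1 <= 0)
Pair (1,2): pos 17,18 vel -1,-2 -> gap=1, closing at 1/unit, collide at t=1
Pair (2,3): pos 18,19 vel -2,-1 -> not approaching (rel speed -1 <= 0)
Earliest collision: t=1 between 1 and 2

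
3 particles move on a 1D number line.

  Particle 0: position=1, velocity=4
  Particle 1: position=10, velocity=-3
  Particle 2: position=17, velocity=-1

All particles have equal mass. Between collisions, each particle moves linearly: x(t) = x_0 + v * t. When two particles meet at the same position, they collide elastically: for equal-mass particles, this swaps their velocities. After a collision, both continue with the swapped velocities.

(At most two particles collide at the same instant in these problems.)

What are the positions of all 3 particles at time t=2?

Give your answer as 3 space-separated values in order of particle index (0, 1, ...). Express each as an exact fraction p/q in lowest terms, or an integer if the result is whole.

Collision at t=9/7: particles 0 and 1 swap velocities; positions: p0=43/7 p1=43/7 p2=110/7; velocities now: v0=-3 v1=4 v2=-1
Advance to t=2 (no further collisions before then); velocities: v0=-3 v1=4 v2=-1; positions = 4 9 15

Answer: 4 9 15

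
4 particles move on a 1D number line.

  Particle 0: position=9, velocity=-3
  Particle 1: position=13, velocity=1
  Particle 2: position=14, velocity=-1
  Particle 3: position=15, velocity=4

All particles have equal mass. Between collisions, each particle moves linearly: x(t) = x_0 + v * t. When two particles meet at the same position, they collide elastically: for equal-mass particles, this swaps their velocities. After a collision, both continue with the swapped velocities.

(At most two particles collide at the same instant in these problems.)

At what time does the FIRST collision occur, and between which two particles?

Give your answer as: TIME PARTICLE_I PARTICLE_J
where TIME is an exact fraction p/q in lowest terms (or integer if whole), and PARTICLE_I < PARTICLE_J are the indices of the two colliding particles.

Pair (0,1): pos 9,13 vel -3,1 -> not approaching (rel speed -4 <= 0)
Pair (1,2): pos 13,14 vel 1,-1 -> gap=1, closing at 2/unit, collide at t=1/2
Pair (2,3): pos 14,15 vel -1,4 -> not approaching (rel speed -5 <= 0)
Earliest collision: t=1/2 between 1 and 2

Answer: 1/2 1 2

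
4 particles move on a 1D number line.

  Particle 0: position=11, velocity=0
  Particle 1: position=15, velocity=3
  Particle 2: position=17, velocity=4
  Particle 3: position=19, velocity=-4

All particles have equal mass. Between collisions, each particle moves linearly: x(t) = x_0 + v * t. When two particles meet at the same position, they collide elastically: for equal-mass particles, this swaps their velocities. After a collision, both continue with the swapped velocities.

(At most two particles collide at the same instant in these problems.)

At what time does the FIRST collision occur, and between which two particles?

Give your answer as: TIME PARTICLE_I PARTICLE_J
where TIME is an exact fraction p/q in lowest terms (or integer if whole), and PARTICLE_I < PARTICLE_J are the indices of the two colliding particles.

Answer: 1/4 2 3

Derivation:
Pair (0,1): pos 11,15 vel 0,3 -> not approaching (rel speed -3 <= 0)
Pair (1,2): pos 15,17 vel 3,4 -> not approaching (rel speed -1 <= 0)
Pair (2,3): pos 17,19 vel 4,-4 -> gap=2, closing at 8/unit, collide at t=1/4
Earliest collision: t=1/4 between 2 and 3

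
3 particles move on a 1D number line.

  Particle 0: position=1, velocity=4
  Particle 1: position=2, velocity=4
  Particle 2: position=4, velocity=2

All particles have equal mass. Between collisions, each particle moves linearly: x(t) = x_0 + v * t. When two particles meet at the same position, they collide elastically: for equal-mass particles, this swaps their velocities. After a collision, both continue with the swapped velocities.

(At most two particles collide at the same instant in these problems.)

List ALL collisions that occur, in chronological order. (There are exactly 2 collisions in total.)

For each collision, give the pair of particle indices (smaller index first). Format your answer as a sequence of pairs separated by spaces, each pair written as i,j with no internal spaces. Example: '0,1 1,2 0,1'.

Answer: 1,2 0,1

Derivation:
Collision at t=1: particles 1 and 2 swap velocities; positions: p0=5 p1=6 p2=6; velocities now: v0=4 v1=2 v2=4
Collision at t=3/2: particles 0 and 1 swap velocities; positions: p0=7 p1=7 p2=8; velocities now: v0=2 v1=4 v2=4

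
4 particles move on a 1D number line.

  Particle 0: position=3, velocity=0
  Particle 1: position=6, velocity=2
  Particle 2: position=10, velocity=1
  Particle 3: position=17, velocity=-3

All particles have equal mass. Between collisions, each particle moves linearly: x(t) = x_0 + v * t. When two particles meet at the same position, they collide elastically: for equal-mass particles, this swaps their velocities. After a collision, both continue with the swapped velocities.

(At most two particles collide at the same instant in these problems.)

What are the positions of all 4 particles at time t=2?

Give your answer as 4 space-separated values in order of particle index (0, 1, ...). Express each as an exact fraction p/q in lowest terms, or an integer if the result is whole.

Answer: 3 10 11 12

Derivation:
Collision at t=7/4: particles 2 and 3 swap velocities; positions: p0=3 p1=19/2 p2=47/4 p3=47/4; velocities now: v0=0 v1=2 v2=-3 v3=1
Advance to t=2 (no further collisions before then); velocities: v0=0 v1=2 v2=-3 v3=1; positions = 3 10 11 12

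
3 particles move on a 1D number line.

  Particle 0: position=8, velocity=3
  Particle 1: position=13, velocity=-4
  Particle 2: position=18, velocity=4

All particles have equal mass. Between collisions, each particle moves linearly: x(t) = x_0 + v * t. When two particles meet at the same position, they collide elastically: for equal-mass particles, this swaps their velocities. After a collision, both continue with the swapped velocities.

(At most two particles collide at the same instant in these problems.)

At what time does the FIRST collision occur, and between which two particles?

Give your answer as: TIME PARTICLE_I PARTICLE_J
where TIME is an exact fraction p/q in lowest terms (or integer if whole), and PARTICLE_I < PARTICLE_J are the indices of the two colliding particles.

Answer: 5/7 0 1

Derivation:
Pair (0,1): pos 8,13 vel 3,-4 -> gap=5, closing at 7/unit, collide at t=5/7
Pair (1,2): pos 13,18 vel -4,4 -> not approaching (rel speed -8 <= 0)
Earliest collision: t=5/7 between 0 and 1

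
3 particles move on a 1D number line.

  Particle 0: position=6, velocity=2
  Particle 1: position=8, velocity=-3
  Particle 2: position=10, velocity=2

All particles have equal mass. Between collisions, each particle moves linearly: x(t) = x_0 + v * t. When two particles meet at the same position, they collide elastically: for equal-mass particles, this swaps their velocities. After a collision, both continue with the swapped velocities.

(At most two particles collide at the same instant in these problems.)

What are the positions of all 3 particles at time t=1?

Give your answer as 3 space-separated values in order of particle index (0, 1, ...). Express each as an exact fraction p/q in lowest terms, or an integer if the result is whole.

Collision at t=2/5: particles 0 and 1 swap velocities; positions: p0=34/5 p1=34/5 p2=54/5; velocities now: v0=-3 v1=2 v2=2
Advance to t=1 (no further collisions before then); velocities: v0=-3 v1=2 v2=2; positions = 5 8 12

Answer: 5 8 12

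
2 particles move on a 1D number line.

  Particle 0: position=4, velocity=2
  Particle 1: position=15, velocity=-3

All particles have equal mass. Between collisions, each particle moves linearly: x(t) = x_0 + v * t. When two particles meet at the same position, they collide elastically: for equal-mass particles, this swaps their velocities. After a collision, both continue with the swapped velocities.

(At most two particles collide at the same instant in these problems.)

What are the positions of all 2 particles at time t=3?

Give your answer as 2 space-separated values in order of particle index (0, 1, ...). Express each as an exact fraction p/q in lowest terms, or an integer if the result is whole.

Answer: 6 10

Derivation:
Collision at t=11/5: particles 0 and 1 swap velocities; positions: p0=42/5 p1=42/5; velocities now: v0=-3 v1=2
Advance to t=3 (no further collisions before then); velocities: v0=-3 v1=2; positions = 6 10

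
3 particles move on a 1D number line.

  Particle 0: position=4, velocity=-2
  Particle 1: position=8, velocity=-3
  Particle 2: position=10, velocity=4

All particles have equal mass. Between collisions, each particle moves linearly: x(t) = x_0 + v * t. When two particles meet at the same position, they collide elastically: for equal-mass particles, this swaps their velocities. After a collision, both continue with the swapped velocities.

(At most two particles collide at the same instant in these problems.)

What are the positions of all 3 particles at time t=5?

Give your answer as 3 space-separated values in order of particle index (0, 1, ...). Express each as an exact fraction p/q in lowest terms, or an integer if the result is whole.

Collision at t=4: particles 0 and 1 swap velocities; positions: p0=-4 p1=-4 p2=26; velocities now: v0=-3 v1=-2 v2=4
Advance to t=5 (no further collisions before then); velocities: v0=-3 v1=-2 v2=4; positions = -7 -6 30

Answer: -7 -6 30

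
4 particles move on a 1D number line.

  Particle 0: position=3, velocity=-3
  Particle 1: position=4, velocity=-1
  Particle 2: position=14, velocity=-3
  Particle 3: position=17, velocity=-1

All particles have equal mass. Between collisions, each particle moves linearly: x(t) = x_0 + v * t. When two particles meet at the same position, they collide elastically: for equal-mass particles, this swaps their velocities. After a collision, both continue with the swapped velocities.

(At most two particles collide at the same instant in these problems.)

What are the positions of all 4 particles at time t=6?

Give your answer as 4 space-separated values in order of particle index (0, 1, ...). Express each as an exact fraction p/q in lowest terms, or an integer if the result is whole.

Collision at t=5: particles 1 and 2 swap velocities; positions: p0=-12 p1=-1 p2=-1 p3=12; velocities now: v0=-3 v1=-3 v2=-1 v3=-1
Advance to t=6 (no further collisions before then); velocities: v0=-3 v1=-3 v2=-1 v3=-1; positions = -15 -4 -2 11

Answer: -15 -4 -2 11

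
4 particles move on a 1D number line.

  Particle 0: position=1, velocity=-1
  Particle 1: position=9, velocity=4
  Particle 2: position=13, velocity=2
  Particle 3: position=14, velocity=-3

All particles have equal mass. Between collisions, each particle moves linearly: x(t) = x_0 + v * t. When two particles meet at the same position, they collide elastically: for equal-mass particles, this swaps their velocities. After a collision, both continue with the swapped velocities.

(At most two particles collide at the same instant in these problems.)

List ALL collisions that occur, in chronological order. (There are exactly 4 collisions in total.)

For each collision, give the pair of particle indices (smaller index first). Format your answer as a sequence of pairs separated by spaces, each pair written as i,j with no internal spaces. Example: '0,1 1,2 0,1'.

Answer: 2,3 1,2 2,3 0,1

Derivation:
Collision at t=1/5: particles 2 and 3 swap velocities; positions: p0=4/5 p1=49/5 p2=67/5 p3=67/5; velocities now: v0=-1 v1=4 v2=-3 v3=2
Collision at t=5/7: particles 1 and 2 swap velocities; positions: p0=2/7 p1=83/7 p2=83/7 p3=101/7; velocities now: v0=-1 v1=-3 v2=4 v3=2
Collision at t=2: particles 2 and 3 swap velocities; positions: p0=-1 p1=8 p2=17 p3=17; velocities now: v0=-1 v1=-3 v2=2 v3=4
Collision at t=13/2: particles 0 and 1 swap velocities; positions: p0=-11/2 p1=-11/2 p2=26 p3=35; velocities now: v0=-3 v1=-1 v2=2 v3=4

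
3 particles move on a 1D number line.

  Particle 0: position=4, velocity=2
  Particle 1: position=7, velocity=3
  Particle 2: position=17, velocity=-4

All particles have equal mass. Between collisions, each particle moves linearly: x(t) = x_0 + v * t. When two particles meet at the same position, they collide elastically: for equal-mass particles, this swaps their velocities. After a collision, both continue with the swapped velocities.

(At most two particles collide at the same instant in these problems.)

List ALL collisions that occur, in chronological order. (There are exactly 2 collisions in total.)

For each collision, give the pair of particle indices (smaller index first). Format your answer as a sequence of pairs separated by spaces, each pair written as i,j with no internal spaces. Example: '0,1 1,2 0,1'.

Answer: 1,2 0,1

Derivation:
Collision at t=10/7: particles 1 and 2 swap velocities; positions: p0=48/7 p1=79/7 p2=79/7; velocities now: v0=2 v1=-4 v2=3
Collision at t=13/6: particles 0 and 1 swap velocities; positions: p0=25/3 p1=25/3 p2=27/2; velocities now: v0=-4 v1=2 v2=3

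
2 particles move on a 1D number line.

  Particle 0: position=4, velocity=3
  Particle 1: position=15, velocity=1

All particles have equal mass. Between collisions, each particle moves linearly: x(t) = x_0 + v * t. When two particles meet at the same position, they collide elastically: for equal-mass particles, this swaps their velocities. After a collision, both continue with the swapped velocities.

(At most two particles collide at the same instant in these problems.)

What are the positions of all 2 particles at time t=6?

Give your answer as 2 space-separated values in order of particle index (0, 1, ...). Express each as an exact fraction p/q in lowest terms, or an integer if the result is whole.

Collision at t=11/2: particles 0 and 1 swap velocities; positions: p0=41/2 p1=41/2; velocities now: v0=1 v1=3
Advance to t=6 (no further collisions before then); velocities: v0=1 v1=3; positions = 21 22

Answer: 21 22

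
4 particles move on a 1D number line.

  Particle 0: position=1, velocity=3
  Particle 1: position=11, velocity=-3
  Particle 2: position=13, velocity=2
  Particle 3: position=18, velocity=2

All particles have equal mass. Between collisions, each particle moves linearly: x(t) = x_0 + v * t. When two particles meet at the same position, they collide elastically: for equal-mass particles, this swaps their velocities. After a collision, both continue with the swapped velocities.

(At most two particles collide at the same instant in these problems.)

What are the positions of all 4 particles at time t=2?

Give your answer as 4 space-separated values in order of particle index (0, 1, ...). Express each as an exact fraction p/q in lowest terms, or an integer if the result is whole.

Answer: 5 7 17 22

Derivation:
Collision at t=5/3: particles 0 and 1 swap velocities; positions: p0=6 p1=6 p2=49/3 p3=64/3; velocities now: v0=-3 v1=3 v2=2 v3=2
Advance to t=2 (no further collisions before then); velocities: v0=-3 v1=3 v2=2 v3=2; positions = 5 7 17 22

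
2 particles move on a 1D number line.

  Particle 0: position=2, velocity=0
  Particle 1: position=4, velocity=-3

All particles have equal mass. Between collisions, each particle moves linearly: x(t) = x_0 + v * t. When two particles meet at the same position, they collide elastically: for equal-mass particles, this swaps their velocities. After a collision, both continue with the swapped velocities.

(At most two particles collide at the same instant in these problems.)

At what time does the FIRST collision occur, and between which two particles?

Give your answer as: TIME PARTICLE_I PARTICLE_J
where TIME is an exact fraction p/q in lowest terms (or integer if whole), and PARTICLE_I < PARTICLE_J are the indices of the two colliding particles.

Pair (0,1): pos 2,4 vel 0,-3 -> gap=2, closing at 3/unit, collide at t=2/3
Earliest collision: t=2/3 between 0 and 1

Answer: 2/3 0 1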